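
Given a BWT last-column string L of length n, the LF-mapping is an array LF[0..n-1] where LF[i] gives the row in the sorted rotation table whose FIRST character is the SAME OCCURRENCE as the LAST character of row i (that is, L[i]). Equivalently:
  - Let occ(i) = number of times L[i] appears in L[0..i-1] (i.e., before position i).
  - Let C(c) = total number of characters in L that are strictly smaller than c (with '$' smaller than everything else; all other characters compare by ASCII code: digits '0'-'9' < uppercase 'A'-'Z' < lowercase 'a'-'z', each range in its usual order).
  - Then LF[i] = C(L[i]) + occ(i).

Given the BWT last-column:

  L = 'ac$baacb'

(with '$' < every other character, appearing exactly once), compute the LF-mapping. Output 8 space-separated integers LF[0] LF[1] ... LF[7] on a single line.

Answer: 1 6 0 4 2 3 7 5

Derivation:
Char counts: '$':1, 'a':3, 'b':2, 'c':2
C (first-col start): C('$')=0, C('a')=1, C('b')=4, C('c')=6
L[0]='a': occ=0, LF[0]=C('a')+0=1+0=1
L[1]='c': occ=0, LF[1]=C('c')+0=6+0=6
L[2]='$': occ=0, LF[2]=C('$')+0=0+0=0
L[3]='b': occ=0, LF[3]=C('b')+0=4+0=4
L[4]='a': occ=1, LF[4]=C('a')+1=1+1=2
L[5]='a': occ=2, LF[5]=C('a')+2=1+2=3
L[6]='c': occ=1, LF[6]=C('c')+1=6+1=7
L[7]='b': occ=1, LF[7]=C('b')+1=4+1=5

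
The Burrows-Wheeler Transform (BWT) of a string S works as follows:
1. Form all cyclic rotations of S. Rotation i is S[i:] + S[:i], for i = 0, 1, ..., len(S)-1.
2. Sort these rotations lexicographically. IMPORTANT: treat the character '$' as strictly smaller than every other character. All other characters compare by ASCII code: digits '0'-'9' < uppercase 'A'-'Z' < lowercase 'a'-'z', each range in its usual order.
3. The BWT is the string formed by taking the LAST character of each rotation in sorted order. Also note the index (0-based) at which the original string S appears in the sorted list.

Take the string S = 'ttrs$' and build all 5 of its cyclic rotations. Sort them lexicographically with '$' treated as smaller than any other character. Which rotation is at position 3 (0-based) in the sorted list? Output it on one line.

Answer: trs$t

Derivation:
All 5 rotations (rotation i = S[i:]+S[:i]):
  rot[0] = ttrs$
  rot[1] = trs$t
  rot[2] = rs$tt
  rot[3] = s$ttr
  rot[4] = $ttrs
Sorted (with $ < everything):
  sorted[0] = $ttrs
  sorted[1] = rs$tt
  sorted[2] = s$ttr
  sorted[3] = trs$t
  sorted[4] = ttrs$
sorted[3] = trs$t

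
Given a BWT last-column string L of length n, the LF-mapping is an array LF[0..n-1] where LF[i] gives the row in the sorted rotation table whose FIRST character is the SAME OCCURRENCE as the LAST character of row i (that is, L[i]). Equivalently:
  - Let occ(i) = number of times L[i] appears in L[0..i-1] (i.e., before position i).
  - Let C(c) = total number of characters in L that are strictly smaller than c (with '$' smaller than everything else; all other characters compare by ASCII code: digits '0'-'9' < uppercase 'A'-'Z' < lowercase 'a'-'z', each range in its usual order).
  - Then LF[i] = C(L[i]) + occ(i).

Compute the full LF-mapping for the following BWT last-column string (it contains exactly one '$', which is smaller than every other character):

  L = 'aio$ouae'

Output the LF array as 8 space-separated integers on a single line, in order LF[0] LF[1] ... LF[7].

Answer: 1 4 5 0 6 7 2 3

Derivation:
Char counts: '$':1, 'a':2, 'e':1, 'i':1, 'o':2, 'u':1
C (first-col start): C('$')=0, C('a')=1, C('e')=3, C('i')=4, C('o')=5, C('u')=7
L[0]='a': occ=0, LF[0]=C('a')+0=1+0=1
L[1]='i': occ=0, LF[1]=C('i')+0=4+0=4
L[2]='o': occ=0, LF[2]=C('o')+0=5+0=5
L[3]='$': occ=0, LF[3]=C('$')+0=0+0=0
L[4]='o': occ=1, LF[4]=C('o')+1=5+1=6
L[5]='u': occ=0, LF[5]=C('u')+0=7+0=7
L[6]='a': occ=1, LF[6]=C('a')+1=1+1=2
L[7]='e': occ=0, LF[7]=C('e')+0=3+0=3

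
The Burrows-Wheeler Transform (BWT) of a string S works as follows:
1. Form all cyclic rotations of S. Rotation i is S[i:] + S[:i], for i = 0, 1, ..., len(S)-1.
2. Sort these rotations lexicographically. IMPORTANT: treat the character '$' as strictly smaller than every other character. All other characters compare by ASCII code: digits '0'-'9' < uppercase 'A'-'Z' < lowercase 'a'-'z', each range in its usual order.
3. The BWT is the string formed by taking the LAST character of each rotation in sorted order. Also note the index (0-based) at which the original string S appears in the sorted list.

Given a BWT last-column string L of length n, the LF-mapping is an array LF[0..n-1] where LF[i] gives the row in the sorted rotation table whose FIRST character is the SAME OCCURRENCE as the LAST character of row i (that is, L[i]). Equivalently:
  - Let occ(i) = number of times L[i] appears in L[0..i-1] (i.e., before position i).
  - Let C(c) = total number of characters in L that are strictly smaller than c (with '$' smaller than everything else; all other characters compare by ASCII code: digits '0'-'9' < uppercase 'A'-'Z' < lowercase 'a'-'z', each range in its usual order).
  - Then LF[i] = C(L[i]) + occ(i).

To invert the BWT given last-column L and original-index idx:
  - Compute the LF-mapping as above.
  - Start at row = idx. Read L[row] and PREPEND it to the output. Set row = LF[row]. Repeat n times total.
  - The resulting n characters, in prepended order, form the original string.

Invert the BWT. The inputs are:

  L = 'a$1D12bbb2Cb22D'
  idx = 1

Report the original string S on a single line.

Answer: 112Dbb2bD22bCa$

Derivation:
LF mapping: 10 0 1 8 2 3 11 12 13 4 7 14 5 6 9
Walk LF starting at row 1, prepending L[row]:
  step 1: row=1, L[1]='$', prepend. Next row=LF[1]=0
  step 2: row=0, L[0]='a', prepend. Next row=LF[0]=10
  step 3: row=10, L[10]='C', prepend. Next row=LF[10]=7
  step 4: row=7, L[7]='b', prepend. Next row=LF[7]=12
  step 5: row=12, L[12]='2', prepend. Next row=LF[12]=5
  step 6: row=5, L[5]='2', prepend. Next row=LF[5]=3
  step 7: row=3, L[3]='D', prepend. Next row=LF[3]=8
  step 8: row=8, L[8]='b', prepend. Next row=LF[8]=13
  step 9: row=13, L[13]='2', prepend. Next row=LF[13]=6
  step 10: row=6, L[6]='b', prepend. Next row=LF[6]=11
  step 11: row=11, L[11]='b', prepend. Next row=LF[11]=14
  step 12: row=14, L[14]='D', prepend. Next row=LF[14]=9
  step 13: row=9, L[9]='2', prepend. Next row=LF[9]=4
  step 14: row=4, L[4]='1', prepend. Next row=LF[4]=2
  step 15: row=2, L[2]='1', prepend. Next row=LF[2]=1
Reversed output: 112Dbb2bD22bCa$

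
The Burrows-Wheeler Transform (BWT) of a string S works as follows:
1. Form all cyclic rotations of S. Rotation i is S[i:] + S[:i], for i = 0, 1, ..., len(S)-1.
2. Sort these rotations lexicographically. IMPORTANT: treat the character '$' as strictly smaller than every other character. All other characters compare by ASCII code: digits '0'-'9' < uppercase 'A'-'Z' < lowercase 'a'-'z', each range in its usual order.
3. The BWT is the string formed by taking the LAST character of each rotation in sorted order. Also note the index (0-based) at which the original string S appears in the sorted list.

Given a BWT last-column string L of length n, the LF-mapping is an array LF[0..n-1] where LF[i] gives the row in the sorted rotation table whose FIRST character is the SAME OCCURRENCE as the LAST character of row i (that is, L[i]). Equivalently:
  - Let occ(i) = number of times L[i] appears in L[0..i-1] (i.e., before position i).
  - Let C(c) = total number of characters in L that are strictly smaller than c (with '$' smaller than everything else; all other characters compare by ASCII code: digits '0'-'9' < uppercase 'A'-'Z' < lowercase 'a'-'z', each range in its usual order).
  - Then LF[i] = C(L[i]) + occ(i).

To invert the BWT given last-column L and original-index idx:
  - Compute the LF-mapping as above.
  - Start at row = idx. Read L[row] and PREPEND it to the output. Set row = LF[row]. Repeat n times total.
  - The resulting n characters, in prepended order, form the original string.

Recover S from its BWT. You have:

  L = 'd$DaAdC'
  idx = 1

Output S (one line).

Answer: AaDCdd$

Derivation:
LF mapping: 5 0 3 4 1 6 2
Walk LF starting at row 1, prepending L[row]:
  step 1: row=1, L[1]='$', prepend. Next row=LF[1]=0
  step 2: row=0, L[0]='d', prepend. Next row=LF[0]=5
  step 3: row=5, L[5]='d', prepend. Next row=LF[5]=6
  step 4: row=6, L[6]='C', prepend. Next row=LF[6]=2
  step 5: row=2, L[2]='D', prepend. Next row=LF[2]=3
  step 6: row=3, L[3]='a', prepend. Next row=LF[3]=4
  step 7: row=4, L[4]='A', prepend. Next row=LF[4]=1
Reversed output: AaDCdd$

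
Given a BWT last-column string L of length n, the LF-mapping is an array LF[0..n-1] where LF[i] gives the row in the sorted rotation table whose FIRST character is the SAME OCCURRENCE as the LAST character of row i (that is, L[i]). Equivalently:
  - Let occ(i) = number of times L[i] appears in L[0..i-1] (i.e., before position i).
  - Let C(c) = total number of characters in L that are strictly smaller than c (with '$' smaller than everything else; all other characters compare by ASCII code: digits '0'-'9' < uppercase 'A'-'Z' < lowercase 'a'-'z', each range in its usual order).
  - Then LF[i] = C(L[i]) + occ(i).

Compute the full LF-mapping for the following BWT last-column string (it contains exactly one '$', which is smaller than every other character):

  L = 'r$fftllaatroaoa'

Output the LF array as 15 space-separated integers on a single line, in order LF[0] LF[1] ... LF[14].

Answer: 11 0 5 6 13 7 8 1 2 14 12 9 3 10 4

Derivation:
Char counts: '$':1, 'a':4, 'f':2, 'l':2, 'o':2, 'r':2, 't':2
C (first-col start): C('$')=0, C('a')=1, C('f')=5, C('l')=7, C('o')=9, C('r')=11, C('t')=13
L[0]='r': occ=0, LF[0]=C('r')+0=11+0=11
L[1]='$': occ=0, LF[1]=C('$')+0=0+0=0
L[2]='f': occ=0, LF[2]=C('f')+0=5+0=5
L[3]='f': occ=1, LF[3]=C('f')+1=5+1=6
L[4]='t': occ=0, LF[4]=C('t')+0=13+0=13
L[5]='l': occ=0, LF[5]=C('l')+0=7+0=7
L[6]='l': occ=1, LF[6]=C('l')+1=7+1=8
L[7]='a': occ=0, LF[7]=C('a')+0=1+0=1
L[8]='a': occ=1, LF[8]=C('a')+1=1+1=2
L[9]='t': occ=1, LF[9]=C('t')+1=13+1=14
L[10]='r': occ=1, LF[10]=C('r')+1=11+1=12
L[11]='o': occ=0, LF[11]=C('o')+0=9+0=9
L[12]='a': occ=2, LF[12]=C('a')+2=1+2=3
L[13]='o': occ=1, LF[13]=C('o')+1=9+1=10
L[14]='a': occ=3, LF[14]=C('a')+3=1+3=4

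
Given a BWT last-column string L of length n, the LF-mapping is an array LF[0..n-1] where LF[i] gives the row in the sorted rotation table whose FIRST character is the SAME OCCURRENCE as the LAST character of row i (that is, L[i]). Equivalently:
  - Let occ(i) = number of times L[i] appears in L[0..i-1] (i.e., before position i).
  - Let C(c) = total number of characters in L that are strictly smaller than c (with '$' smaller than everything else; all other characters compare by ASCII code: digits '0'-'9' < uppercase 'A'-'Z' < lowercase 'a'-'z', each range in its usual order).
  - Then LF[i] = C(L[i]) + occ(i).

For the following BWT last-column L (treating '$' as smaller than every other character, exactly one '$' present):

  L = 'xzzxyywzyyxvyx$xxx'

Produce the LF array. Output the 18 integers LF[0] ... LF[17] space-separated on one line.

Answer: 3 15 16 4 10 11 2 17 12 13 5 1 14 6 0 7 8 9

Derivation:
Char counts: '$':1, 'v':1, 'w':1, 'x':7, 'y':5, 'z':3
C (first-col start): C('$')=0, C('v')=1, C('w')=2, C('x')=3, C('y')=10, C('z')=15
L[0]='x': occ=0, LF[0]=C('x')+0=3+0=3
L[1]='z': occ=0, LF[1]=C('z')+0=15+0=15
L[2]='z': occ=1, LF[2]=C('z')+1=15+1=16
L[3]='x': occ=1, LF[3]=C('x')+1=3+1=4
L[4]='y': occ=0, LF[4]=C('y')+0=10+0=10
L[5]='y': occ=1, LF[5]=C('y')+1=10+1=11
L[6]='w': occ=0, LF[6]=C('w')+0=2+0=2
L[7]='z': occ=2, LF[7]=C('z')+2=15+2=17
L[8]='y': occ=2, LF[8]=C('y')+2=10+2=12
L[9]='y': occ=3, LF[9]=C('y')+3=10+3=13
L[10]='x': occ=2, LF[10]=C('x')+2=3+2=5
L[11]='v': occ=0, LF[11]=C('v')+0=1+0=1
L[12]='y': occ=4, LF[12]=C('y')+4=10+4=14
L[13]='x': occ=3, LF[13]=C('x')+3=3+3=6
L[14]='$': occ=0, LF[14]=C('$')+0=0+0=0
L[15]='x': occ=4, LF[15]=C('x')+4=3+4=7
L[16]='x': occ=5, LF[16]=C('x')+5=3+5=8
L[17]='x': occ=6, LF[17]=C('x')+6=3+6=9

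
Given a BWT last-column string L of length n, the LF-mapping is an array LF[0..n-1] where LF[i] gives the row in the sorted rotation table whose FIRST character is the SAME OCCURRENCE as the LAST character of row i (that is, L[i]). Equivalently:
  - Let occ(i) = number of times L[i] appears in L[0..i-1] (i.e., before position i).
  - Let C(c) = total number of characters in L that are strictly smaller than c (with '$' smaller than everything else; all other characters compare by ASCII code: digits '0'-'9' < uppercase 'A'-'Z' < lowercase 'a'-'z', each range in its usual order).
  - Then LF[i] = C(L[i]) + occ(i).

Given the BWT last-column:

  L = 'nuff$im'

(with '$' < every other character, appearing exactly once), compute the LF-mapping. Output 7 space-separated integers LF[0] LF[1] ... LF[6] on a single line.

Char counts: '$':1, 'f':2, 'i':1, 'm':1, 'n':1, 'u':1
C (first-col start): C('$')=0, C('f')=1, C('i')=3, C('m')=4, C('n')=5, C('u')=6
L[0]='n': occ=0, LF[0]=C('n')+0=5+0=5
L[1]='u': occ=0, LF[1]=C('u')+0=6+0=6
L[2]='f': occ=0, LF[2]=C('f')+0=1+0=1
L[3]='f': occ=1, LF[3]=C('f')+1=1+1=2
L[4]='$': occ=0, LF[4]=C('$')+0=0+0=0
L[5]='i': occ=0, LF[5]=C('i')+0=3+0=3
L[6]='m': occ=0, LF[6]=C('m')+0=4+0=4

Answer: 5 6 1 2 0 3 4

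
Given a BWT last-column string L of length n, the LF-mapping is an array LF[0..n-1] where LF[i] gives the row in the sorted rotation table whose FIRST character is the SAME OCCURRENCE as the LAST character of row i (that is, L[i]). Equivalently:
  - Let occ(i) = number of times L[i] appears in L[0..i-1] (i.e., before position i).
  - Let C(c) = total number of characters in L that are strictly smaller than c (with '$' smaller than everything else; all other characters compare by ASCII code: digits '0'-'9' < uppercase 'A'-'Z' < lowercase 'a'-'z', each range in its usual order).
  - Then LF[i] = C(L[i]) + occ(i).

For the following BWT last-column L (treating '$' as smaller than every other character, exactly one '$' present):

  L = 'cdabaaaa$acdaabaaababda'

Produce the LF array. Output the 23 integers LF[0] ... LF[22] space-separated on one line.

Answer: 18 20 1 14 2 3 4 5 0 6 19 21 7 8 15 9 10 11 16 12 17 22 13

Derivation:
Char counts: '$':1, 'a':13, 'b':4, 'c':2, 'd':3
C (first-col start): C('$')=0, C('a')=1, C('b')=14, C('c')=18, C('d')=20
L[0]='c': occ=0, LF[0]=C('c')+0=18+0=18
L[1]='d': occ=0, LF[1]=C('d')+0=20+0=20
L[2]='a': occ=0, LF[2]=C('a')+0=1+0=1
L[3]='b': occ=0, LF[3]=C('b')+0=14+0=14
L[4]='a': occ=1, LF[4]=C('a')+1=1+1=2
L[5]='a': occ=2, LF[5]=C('a')+2=1+2=3
L[6]='a': occ=3, LF[6]=C('a')+3=1+3=4
L[7]='a': occ=4, LF[7]=C('a')+4=1+4=5
L[8]='$': occ=0, LF[8]=C('$')+0=0+0=0
L[9]='a': occ=5, LF[9]=C('a')+5=1+5=6
L[10]='c': occ=1, LF[10]=C('c')+1=18+1=19
L[11]='d': occ=1, LF[11]=C('d')+1=20+1=21
L[12]='a': occ=6, LF[12]=C('a')+6=1+6=7
L[13]='a': occ=7, LF[13]=C('a')+7=1+7=8
L[14]='b': occ=1, LF[14]=C('b')+1=14+1=15
L[15]='a': occ=8, LF[15]=C('a')+8=1+8=9
L[16]='a': occ=9, LF[16]=C('a')+9=1+9=10
L[17]='a': occ=10, LF[17]=C('a')+10=1+10=11
L[18]='b': occ=2, LF[18]=C('b')+2=14+2=16
L[19]='a': occ=11, LF[19]=C('a')+11=1+11=12
L[20]='b': occ=3, LF[20]=C('b')+3=14+3=17
L[21]='d': occ=2, LF[21]=C('d')+2=20+2=22
L[22]='a': occ=12, LF[22]=C('a')+12=1+12=13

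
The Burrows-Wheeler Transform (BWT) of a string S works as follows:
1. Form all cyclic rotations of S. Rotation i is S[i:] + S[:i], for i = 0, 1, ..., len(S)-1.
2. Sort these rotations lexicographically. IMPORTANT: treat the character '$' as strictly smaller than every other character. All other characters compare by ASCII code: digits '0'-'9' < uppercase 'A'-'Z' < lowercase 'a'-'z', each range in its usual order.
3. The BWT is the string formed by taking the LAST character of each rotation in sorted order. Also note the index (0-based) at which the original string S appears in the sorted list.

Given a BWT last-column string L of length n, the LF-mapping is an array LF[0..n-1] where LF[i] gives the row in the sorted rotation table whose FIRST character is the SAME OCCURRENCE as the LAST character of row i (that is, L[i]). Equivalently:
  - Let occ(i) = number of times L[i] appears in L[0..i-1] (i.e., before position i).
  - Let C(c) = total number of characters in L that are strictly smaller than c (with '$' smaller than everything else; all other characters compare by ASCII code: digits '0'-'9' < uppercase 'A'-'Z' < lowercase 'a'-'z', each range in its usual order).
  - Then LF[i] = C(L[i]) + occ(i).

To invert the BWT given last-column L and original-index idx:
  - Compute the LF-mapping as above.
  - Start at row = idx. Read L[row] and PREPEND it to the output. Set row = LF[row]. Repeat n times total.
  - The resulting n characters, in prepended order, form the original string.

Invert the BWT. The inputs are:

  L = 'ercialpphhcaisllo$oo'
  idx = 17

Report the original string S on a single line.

Answer: philosophicaloracle$

Derivation:
LF mapping: 5 18 3 8 1 10 16 17 6 7 4 2 9 19 11 12 13 0 14 15
Walk LF starting at row 17, prepending L[row]:
  step 1: row=17, L[17]='$', prepend. Next row=LF[17]=0
  step 2: row=0, L[0]='e', prepend. Next row=LF[0]=5
  step 3: row=5, L[5]='l', prepend. Next row=LF[5]=10
  step 4: row=10, L[10]='c', prepend. Next row=LF[10]=4
  step 5: row=4, L[4]='a', prepend. Next row=LF[4]=1
  step 6: row=1, L[1]='r', prepend. Next row=LF[1]=18
  step 7: row=18, L[18]='o', prepend. Next row=LF[18]=14
  step 8: row=14, L[14]='l', prepend. Next row=LF[14]=11
  step 9: row=11, L[11]='a', prepend. Next row=LF[11]=2
  step 10: row=2, L[2]='c', prepend. Next row=LF[2]=3
  step 11: row=3, L[3]='i', prepend. Next row=LF[3]=8
  step 12: row=8, L[8]='h', prepend. Next row=LF[8]=6
  step 13: row=6, L[6]='p', prepend. Next row=LF[6]=16
  step 14: row=16, L[16]='o', prepend. Next row=LF[16]=13
  step 15: row=13, L[13]='s', prepend. Next row=LF[13]=19
  step 16: row=19, L[19]='o', prepend. Next row=LF[19]=15
  step 17: row=15, L[15]='l', prepend. Next row=LF[15]=12
  step 18: row=12, L[12]='i', prepend. Next row=LF[12]=9
  step 19: row=9, L[9]='h', prepend. Next row=LF[9]=7
  step 20: row=7, L[7]='p', prepend. Next row=LF[7]=17
Reversed output: philosophicaloracle$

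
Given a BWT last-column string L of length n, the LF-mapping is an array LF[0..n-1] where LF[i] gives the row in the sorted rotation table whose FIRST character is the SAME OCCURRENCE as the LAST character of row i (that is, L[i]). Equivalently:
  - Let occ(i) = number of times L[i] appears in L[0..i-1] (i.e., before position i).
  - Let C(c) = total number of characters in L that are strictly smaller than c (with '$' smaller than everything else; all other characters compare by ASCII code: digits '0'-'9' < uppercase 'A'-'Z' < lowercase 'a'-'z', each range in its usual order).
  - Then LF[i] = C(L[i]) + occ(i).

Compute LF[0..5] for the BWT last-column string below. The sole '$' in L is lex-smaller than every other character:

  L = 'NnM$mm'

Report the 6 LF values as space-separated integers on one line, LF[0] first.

Char counts: '$':1, 'M':1, 'N':1, 'm':2, 'n':1
C (first-col start): C('$')=0, C('M')=1, C('N')=2, C('m')=3, C('n')=5
L[0]='N': occ=0, LF[0]=C('N')+0=2+0=2
L[1]='n': occ=0, LF[1]=C('n')+0=5+0=5
L[2]='M': occ=0, LF[2]=C('M')+0=1+0=1
L[3]='$': occ=0, LF[3]=C('$')+0=0+0=0
L[4]='m': occ=0, LF[4]=C('m')+0=3+0=3
L[5]='m': occ=1, LF[5]=C('m')+1=3+1=4

Answer: 2 5 1 0 3 4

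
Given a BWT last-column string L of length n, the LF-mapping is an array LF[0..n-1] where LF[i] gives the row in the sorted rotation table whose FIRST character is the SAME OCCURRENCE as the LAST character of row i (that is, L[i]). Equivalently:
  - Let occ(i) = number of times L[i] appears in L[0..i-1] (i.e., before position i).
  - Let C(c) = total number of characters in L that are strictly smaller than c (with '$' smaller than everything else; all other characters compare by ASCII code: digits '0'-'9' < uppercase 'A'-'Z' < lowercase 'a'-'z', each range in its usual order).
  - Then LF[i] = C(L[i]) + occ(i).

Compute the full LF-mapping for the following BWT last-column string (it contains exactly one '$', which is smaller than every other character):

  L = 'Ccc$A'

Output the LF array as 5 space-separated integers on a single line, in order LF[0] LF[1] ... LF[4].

Answer: 2 3 4 0 1

Derivation:
Char counts: '$':1, 'A':1, 'C':1, 'c':2
C (first-col start): C('$')=0, C('A')=1, C('C')=2, C('c')=3
L[0]='C': occ=0, LF[0]=C('C')+0=2+0=2
L[1]='c': occ=0, LF[1]=C('c')+0=3+0=3
L[2]='c': occ=1, LF[2]=C('c')+1=3+1=4
L[3]='$': occ=0, LF[3]=C('$')+0=0+0=0
L[4]='A': occ=0, LF[4]=C('A')+0=1+0=1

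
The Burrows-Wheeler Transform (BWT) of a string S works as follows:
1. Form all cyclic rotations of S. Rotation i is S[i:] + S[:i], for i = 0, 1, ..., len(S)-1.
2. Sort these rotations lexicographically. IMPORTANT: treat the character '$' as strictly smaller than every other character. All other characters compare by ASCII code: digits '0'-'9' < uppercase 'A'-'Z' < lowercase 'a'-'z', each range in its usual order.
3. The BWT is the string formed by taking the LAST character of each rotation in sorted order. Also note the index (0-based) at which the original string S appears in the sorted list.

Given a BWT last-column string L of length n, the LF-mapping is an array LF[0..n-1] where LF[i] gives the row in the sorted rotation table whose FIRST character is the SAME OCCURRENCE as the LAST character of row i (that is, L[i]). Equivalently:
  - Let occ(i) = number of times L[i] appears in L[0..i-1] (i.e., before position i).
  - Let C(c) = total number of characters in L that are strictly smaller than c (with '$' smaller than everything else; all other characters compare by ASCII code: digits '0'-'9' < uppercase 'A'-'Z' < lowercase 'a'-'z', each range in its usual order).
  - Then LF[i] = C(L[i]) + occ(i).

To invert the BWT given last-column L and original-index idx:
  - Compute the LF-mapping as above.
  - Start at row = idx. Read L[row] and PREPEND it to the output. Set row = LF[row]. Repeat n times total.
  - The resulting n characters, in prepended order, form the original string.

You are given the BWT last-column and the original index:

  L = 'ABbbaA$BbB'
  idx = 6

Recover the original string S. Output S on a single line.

LF mapping: 1 3 7 8 6 2 0 4 9 5
Walk LF starting at row 6, prepending L[row]:
  step 1: row=6, L[6]='$', prepend. Next row=LF[6]=0
  step 2: row=0, L[0]='A', prepend. Next row=LF[0]=1
  step 3: row=1, L[1]='B', prepend. Next row=LF[1]=3
  step 4: row=3, L[3]='b', prepend. Next row=LF[3]=8
  step 5: row=8, L[8]='b', prepend. Next row=LF[8]=9
  step 6: row=9, L[9]='B', prepend. Next row=LF[9]=5
  step 7: row=5, L[5]='A', prepend. Next row=LF[5]=2
  step 8: row=2, L[2]='b', prepend. Next row=LF[2]=7
  step 9: row=7, L[7]='B', prepend. Next row=LF[7]=4
  step 10: row=4, L[4]='a', prepend. Next row=LF[4]=6
Reversed output: aBbABbbBA$

Answer: aBbABbbBA$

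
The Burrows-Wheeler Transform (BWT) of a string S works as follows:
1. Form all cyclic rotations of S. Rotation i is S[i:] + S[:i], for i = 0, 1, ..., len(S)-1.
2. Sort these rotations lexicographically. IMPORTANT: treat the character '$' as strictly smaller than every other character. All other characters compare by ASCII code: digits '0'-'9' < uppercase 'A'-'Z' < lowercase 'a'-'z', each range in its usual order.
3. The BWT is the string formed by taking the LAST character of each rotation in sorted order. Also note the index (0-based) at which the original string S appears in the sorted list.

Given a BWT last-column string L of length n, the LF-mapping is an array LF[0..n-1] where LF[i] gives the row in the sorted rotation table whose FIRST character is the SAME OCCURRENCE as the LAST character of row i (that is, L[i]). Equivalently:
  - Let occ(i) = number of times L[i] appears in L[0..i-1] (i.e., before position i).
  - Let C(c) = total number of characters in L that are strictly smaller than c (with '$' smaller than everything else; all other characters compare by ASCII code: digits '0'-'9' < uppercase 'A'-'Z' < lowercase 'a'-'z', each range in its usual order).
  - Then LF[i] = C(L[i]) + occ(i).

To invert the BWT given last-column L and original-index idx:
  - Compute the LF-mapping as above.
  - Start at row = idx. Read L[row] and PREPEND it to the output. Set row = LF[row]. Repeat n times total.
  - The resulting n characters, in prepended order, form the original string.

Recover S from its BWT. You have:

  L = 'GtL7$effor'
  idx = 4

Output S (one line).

Answer: effort7LG$

Derivation:
LF mapping: 2 9 3 1 0 4 5 6 7 8
Walk LF starting at row 4, prepending L[row]:
  step 1: row=4, L[4]='$', prepend. Next row=LF[4]=0
  step 2: row=0, L[0]='G', prepend. Next row=LF[0]=2
  step 3: row=2, L[2]='L', prepend. Next row=LF[2]=3
  step 4: row=3, L[3]='7', prepend. Next row=LF[3]=1
  step 5: row=1, L[1]='t', prepend. Next row=LF[1]=9
  step 6: row=9, L[9]='r', prepend. Next row=LF[9]=8
  step 7: row=8, L[8]='o', prepend. Next row=LF[8]=7
  step 8: row=7, L[7]='f', prepend. Next row=LF[7]=6
  step 9: row=6, L[6]='f', prepend. Next row=LF[6]=5
  step 10: row=5, L[5]='e', prepend. Next row=LF[5]=4
Reversed output: effort7LG$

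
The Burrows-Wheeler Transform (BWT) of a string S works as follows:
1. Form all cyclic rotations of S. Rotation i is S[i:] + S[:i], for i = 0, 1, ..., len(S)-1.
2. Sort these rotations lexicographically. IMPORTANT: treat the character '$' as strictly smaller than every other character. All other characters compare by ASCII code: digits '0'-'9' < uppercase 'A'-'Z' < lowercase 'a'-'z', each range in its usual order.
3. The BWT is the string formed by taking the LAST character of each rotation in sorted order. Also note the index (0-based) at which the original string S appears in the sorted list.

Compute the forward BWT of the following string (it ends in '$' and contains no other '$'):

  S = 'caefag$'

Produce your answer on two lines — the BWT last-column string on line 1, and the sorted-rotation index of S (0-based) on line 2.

Answer: gcf$aea
3

Derivation:
All 7 rotations (rotation i = S[i:]+S[:i]):
  rot[0] = caefag$
  rot[1] = aefag$c
  rot[2] = efag$ca
  rot[3] = fag$cae
  rot[4] = ag$caef
  rot[5] = g$caefa
  rot[6] = $caefag
Sorted (with $ < everything):
  sorted[0] = $caefag  (last char: 'g')
  sorted[1] = aefag$c  (last char: 'c')
  sorted[2] = ag$caef  (last char: 'f')
  sorted[3] = caefag$  (last char: '$')
  sorted[4] = efag$ca  (last char: 'a')
  sorted[5] = fag$cae  (last char: 'e')
  sorted[6] = g$caefa  (last char: 'a')
Last column: gcf$aea
Original string S is at sorted index 3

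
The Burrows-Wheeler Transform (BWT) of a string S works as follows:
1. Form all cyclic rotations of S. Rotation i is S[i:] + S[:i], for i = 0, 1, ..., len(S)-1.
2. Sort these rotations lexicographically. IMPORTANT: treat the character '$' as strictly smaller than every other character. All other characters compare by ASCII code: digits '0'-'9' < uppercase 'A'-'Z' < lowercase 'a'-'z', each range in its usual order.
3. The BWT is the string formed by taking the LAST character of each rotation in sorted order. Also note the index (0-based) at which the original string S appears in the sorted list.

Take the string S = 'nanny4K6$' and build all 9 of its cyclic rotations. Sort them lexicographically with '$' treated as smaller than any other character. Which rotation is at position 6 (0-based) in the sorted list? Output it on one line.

Answer: nny4K6$na

Derivation:
All 9 rotations (rotation i = S[i:]+S[:i]):
  rot[0] = nanny4K6$
  rot[1] = anny4K6$n
  rot[2] = nny4K6$na
  rot[3] = ny4K6$nan
  rot[4] = y4K6$nann
  rot[5] = 4K6$nanny
  rot[6] = K6$nanny4
  rot[7] = 6$nanny4K
  rot[8] = $nanny4K6
Sorted (with $ < everything):
  sorted[0] = $nanny4K6
  sorted[1] = 4K6$nanny
  sorted[2] = 6$nanny4K
  sorted[3] = K6$nanny4
  sorted[4] = anny4K6$n
  sorted[5] = nanny4K6$
  sorted[6] = nny4K6$na
  sorted[7] = ny4K6$nan
  sorted[8] = y4K6$nann
sorted[6] = nny4K6$na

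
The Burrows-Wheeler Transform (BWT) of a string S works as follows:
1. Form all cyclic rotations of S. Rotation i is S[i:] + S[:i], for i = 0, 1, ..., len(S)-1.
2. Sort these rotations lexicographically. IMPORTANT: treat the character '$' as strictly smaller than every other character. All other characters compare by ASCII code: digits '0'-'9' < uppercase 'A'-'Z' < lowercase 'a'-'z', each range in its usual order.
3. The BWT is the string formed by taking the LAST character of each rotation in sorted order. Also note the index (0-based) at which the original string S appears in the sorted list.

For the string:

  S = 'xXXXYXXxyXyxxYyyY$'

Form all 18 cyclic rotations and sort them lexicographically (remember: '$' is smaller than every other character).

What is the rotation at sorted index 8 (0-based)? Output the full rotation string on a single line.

All 18 rotations (rotation i = S[i:]+S[:i]):
  rot[0] = xXXXYXXxyXyxxYyyY$
  rot[1] = XXXYXXxyXyxxYyyY$x
  rot[2] = XXYXXxyXyxxYyyY$xX
  rot[3] = XYXXxyXyxxYyyY$xXX
  rot[4] = YXXxyXyxxYyyY$xXXX
  rot[5] = XXxyXyxxYyyY$xXXXY
  rot[6] = XxyXyxxYyyY$xXXXYX
  rot[7] = xyXyxxYyyY$xXXXYXX
  rot[8] = yXyxxYyyY$xXXXYXXx
  rot[9] = XyxxYyyY$xXXXYXXxy
  rot[10] = yxxYyyY$xXXXYXXxyX
  rot[11] = xxYyyY$xXXXYXXxyXy
  rot[12] = xYyyY$xXXXYXXxyXyx
  rot[13] = YyyY$xXXXYXXxyXyxx
  rot[14] = yyY$xXXXYXXxyXyxxY
  rot[15] = yY$xXXXYXXxyXyxxYy
  rot[16] = Y$xXXXYXXxyXyxxYyy
  rot[17] = $xXXXYXXxyXyxxYyyY
Sorted (with $ < everything):
  sorted[0] = $xXXXYXXxyXyxxYyyY
  sorted[1] = XXXYXXxyXyxxYyyY$x
  sorted[2] = XXYXXxyXyxxYyyY$xX
  sorted[3] = XXxyXyxxYyyY$xXXXY
  sorted[4] = XYXXxyXyxxYyyY$xXX
  sorted[5] = XxyXyxxYyyY$xXXXYX
  sorted[6] = XyxxYyyY$xXXXYXXxy
  sorted[7] = Y$xXXXYXXxyXyxxYyy
  sorted[8] = YXXxyXyxxYyyY$xXXX
  sorted[9] = YyyY$xXXXYXXxyXyxx
  sorted[10] = xXXXYXXxyXyxxYyyY$
  sorted[11] = xYyyY$xXXXYXXxyXyx
  sorted[12] = xxYyyY$xXXXYXXxyXy
  sorted[13] = xyXyxxYyyY$xXXXYXX
  sorted[14] = yXyxxYyyY$xXXXYXXx
  sorted[15] = yY$xXXXYXXxyXyxxYy
  sorted[16] = yxxYyyY$xXXXYXXxyX
  sorted[17] = yyY$xXXXYXXxyXyxxY
sorted[8] = YXXxyXyxxYyyY$xXXX

Answer: YXXxyXyxxYyyY$xXXX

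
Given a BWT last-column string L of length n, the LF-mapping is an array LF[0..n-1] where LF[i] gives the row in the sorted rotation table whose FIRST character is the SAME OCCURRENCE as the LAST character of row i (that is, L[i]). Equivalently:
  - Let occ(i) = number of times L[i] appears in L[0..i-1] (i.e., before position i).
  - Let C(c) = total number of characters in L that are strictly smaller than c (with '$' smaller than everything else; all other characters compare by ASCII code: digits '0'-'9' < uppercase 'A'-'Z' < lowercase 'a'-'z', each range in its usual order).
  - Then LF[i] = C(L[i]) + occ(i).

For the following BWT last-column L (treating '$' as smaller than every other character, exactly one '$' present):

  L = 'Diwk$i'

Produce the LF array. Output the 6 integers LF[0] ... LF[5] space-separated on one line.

Char counts: '$':1, 'D':1, 'i':2, 'k':1, 'w':1
C (first-col start): C('$')=0, C('D')=1, C('i')=2, C('k')=4, C('w')=5
L[0]='D': occ=0, LF[0]=C('D')+0=1+0=1
L[1]='i': occ=0, LF[1]=C('i')+0=2+0=2
L[2]='w': occ=0, LF[2]=C('w')+0=5+0=5
L[3]='k': occ=0, LF[3]=C('k')+0=4+0=4
L[4]='$': occ=0, LF[4]=C('$')+0=0+0=0
L[5]='i': occ=1, LF[5]=C('i')+1=2+1=3

Answer: 1 2 5 4 0 3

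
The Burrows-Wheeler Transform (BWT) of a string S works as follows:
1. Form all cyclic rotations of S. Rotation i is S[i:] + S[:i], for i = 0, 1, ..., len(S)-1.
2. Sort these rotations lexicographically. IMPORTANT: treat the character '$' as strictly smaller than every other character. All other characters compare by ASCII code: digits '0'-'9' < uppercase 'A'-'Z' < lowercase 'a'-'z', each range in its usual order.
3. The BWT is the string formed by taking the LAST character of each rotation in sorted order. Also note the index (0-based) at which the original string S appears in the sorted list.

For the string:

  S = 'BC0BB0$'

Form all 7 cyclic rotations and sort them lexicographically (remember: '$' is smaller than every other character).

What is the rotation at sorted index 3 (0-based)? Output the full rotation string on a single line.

All 7 rotations (rotation i = S[i:]+S[:i]):
  rot[0] = BC0BB0$
  rot[1] = C0BB0$B
  rot[2] = 0BB0$BC
  rot[3] = BB0$BC0
  rot[4] = B0$BC0B
  rot[5] = 0$BC0BB
  rot[6] = $BC0BB0
Sorted (with $ < everything):
  sorted[0] = $BC0BB0
  sorted[1] = 0$BC0BB
  sorted[2] = 0BB0$BC
  sorted[3] = B0$BC0B
  sorted[4] = BB0$BC0
  sorted[5] = BC0BB0$
  sorted[6] = C0BB0$B
sorted[3] = B0$BC0B

Answer: B0$BC0B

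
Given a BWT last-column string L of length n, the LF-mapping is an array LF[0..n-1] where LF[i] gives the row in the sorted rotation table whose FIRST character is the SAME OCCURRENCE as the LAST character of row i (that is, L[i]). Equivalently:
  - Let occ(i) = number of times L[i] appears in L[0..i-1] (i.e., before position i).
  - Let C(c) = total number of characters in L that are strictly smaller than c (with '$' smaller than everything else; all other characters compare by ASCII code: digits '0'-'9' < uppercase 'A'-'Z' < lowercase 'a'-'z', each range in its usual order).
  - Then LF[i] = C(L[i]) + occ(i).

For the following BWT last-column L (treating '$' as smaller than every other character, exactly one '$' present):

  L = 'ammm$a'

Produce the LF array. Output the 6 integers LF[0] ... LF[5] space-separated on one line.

Char counts: '$':1, 'a':2, 'm':3
C (first-col start): C('$')=0, C('a')=1, C('m')=3
L[0]='a': occ=0, LF[0]=C('a')+0=1+0=1
L[1]='m': occ=0, LF[1]=C('m')+0=3+0=3
L[2]='m': occ=1, LF[2]=C('m')+1=3+1=4
L[3]='m': occ=2, LF[3]=C('m')+2=3+2=5
L[4]='$': occ=0, LF[4]=C('$')+0=0+0=0
L[5]='a': occ=1, LF[5]=C('a')+1=1+1=2

Answer: 1 3 4 5 0 2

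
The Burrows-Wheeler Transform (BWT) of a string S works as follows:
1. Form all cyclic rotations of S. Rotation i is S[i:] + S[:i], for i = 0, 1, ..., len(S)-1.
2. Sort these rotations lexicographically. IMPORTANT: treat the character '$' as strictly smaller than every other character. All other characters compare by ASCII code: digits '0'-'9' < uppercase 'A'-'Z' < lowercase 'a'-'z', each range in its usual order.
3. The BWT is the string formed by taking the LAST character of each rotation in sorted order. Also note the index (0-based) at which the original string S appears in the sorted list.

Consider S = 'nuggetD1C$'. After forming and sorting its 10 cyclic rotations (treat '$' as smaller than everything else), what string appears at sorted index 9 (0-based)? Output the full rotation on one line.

Answer: uggetD1C$n

Derivation:
All 10 rotations (rotation i = S[i:]+S[:i]):
  rot[0] = nuggetD1C$
  rot[1] = uggetD1C$n
  rot[2] = ggetD1C$nu
  rot[3] = getD1C$nug
  rot[4] = etD1C$nugg
  rot[5] = tD1C$nugge
  rot[6] = D1C$nugget
  rot[7] = 1C$nuggetD
  rot[8] = C$nuggetD1
  rot[9] = $nuggetD1C
Sorted (with $ < everything):
  sorted[0] = $nuggetD1C
  sorted[1] = 1C$nuggetD
  sorted[2] = C$nuggetD1
  sorted[3] = D1C$nugget
  sorted[4] = etD1C$nugg
  sorted[5] = getD1C$nug
  sorted[6] = ggetD1C$nu
  sorted[7] = nuggetD1C$
  sorted[8] = tD1C$nugge
  sorted[9] = uggetD1C$n
sorted[9] = uggetD1C$n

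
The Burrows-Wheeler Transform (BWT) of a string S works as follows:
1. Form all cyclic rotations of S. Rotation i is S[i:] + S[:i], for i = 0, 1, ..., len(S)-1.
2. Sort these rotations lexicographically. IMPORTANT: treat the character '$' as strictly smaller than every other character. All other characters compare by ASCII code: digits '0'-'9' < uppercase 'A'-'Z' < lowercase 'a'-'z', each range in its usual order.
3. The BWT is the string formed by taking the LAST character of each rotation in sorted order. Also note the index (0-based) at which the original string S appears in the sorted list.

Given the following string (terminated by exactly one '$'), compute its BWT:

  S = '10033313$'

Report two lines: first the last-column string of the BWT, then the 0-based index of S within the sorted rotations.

All 9 rotations (rotation i = S[i:]+S[:i]):
  rot[0] = 10033313$
  rot[1] = 0033313$1
  rot[2] = 033313$10
  rot[3] = 33313$100
  rot[4] = 3313$1003
  rot[5] = 313$10033
  rot[6] = 13$100333
  rot[7] = 3$1003331
  rot[8] = $10033313
Sorted (with $ < everything):
  sorted[0] = $10033313  (last char: '3')
  sorted[1] = 0033313$1  (last char: '1')
  sorted[2] = 033313$10  (last char: '0')
  sorted[3] = 10033313$  (last char: '$')
  sorted[4] = 13$100333  (last char: '3')
  sorted[5] = 3$1003331  (last char: '1')
  sorted[6] = 313$10033  (last char: '3')
  sorted[7] = 3313$1003  (last char: '3')
  sorted[8] = 33313$100  (last char: '0')
Last column: 310$31330
Original string S is at sorted index 3

Answer: 310$31330
3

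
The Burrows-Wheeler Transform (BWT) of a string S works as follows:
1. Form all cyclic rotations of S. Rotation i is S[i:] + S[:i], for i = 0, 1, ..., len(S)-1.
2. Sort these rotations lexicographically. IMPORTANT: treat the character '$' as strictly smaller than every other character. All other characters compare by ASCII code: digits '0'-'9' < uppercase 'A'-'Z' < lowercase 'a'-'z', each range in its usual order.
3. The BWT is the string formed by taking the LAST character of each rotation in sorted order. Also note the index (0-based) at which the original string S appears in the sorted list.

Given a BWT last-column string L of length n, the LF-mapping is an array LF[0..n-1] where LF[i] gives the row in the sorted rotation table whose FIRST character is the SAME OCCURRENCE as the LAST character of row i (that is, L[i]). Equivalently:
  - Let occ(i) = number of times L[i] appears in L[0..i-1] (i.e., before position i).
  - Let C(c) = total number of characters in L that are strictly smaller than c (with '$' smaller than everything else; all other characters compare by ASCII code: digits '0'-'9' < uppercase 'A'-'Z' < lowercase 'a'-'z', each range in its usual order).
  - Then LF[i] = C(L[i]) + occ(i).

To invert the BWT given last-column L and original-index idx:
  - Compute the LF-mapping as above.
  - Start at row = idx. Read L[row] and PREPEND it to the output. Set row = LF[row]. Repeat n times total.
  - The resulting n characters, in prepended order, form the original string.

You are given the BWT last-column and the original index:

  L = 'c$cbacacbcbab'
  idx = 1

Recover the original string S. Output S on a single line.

Answer: abacbccabcbc$

Derivation:
LF mapping: 8 0 9 4 1 10 2 11 5 12 6 3 7
Walk LF starting at row 1, prepending L[row]:
  step 1: row=1, L[1]='$', prepend. Next row=LF[1]=0
  step 2: row=0, L[0]='c', prepend. Next row=LF[0]=8
  step 3: row=8, L[8]='b', prepend. Next row=LF[8]=5
  step 4: row=5, L[5]='c', prepend. Next row=LF[5]=10
  step 5: row=10, L[10]='b', prepend. Next row=LF[10]=6
  step 6: row=6, L[6]='a', prepend. Next row=LF[6]=2
  step 7: row=2, L[2]='c', prepend. Next row=LF[2]=9
  step 8: row=9, L[9]='c', prepend. Next row=LF[9]=12
  step 9: row=12, L[12]='b', prepend. Next row=LF[12]=7
  step 10: row=7, L[7]='c', prepend. Next row=LF[7]=11
  step 11: row=11, L[11]='a', prepend. Next row=LF[11]=3
  step 12: row=3, L[3]='b', prepend. Next row=LF[3]=4
  step 13: row=4, L[4]='a', prepend. Next row=LF[4]=1
Reversed output: abacbccabcbc$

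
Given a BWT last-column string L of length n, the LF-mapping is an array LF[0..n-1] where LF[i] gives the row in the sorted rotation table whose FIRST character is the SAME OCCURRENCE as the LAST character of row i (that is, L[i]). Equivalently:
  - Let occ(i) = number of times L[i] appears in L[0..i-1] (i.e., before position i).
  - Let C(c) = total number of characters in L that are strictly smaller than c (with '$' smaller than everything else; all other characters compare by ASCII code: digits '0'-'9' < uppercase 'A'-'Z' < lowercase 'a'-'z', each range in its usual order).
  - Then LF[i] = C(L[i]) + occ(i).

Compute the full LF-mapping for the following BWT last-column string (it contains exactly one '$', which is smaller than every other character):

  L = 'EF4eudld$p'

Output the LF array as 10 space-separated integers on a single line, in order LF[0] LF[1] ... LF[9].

Answer: 2 3 1 6 9 4 7 5 0 8

Derivation:
Char counts: '$':1, '4':1, 'E':1, 'F':1, 'd':2, 'e':1, 'l':1, 'p':1, 'u':1
C (first-col start): C('$')=0, C('4')=1, C('E')=2, C('F')=3, C('d')=4, C('e')=6, C('l')=7, C('p')=8, C('u')=9
L[0]='E': occ=0, LF[0]=C('E')+0=2+0=2
L[1]='F': occ=0, LF[1]=C('F')+0=3+0=3
L[2]='4': occ=0, LF[2]=C('4')+0=1+0=1
L[3]='e': occ=0, LF[3]=C('e')+0=6+0=6
L[4]='u': occ=0, LF[4]=C('u')+0=9+0=9
L[5]='d': occ=0, LF[5]=C('d')+0=4+0=4
L[6]='l': occ=0, LF[6]=C('l')+0=7+0=7
L[7]='d': occ=1, LF[7]=C('d')+1=4+1=5
L[8]='$': occ=0, LF[8]=C('$')+0=0+0=0
L[9]='p': occ=0, LF[9]=C('p')+0=8+0=8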